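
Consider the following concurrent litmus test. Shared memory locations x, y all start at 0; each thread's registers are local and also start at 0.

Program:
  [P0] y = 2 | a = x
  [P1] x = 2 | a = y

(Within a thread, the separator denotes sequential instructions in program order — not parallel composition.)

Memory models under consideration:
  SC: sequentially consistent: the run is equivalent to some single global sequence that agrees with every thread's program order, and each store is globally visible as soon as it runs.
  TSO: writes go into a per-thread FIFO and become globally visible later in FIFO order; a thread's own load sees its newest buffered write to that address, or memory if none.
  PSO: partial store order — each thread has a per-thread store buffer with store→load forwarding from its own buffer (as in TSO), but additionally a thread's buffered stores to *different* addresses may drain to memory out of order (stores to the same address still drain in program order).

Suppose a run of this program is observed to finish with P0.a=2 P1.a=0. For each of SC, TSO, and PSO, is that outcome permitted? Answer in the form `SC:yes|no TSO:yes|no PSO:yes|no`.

SC:yes TSO:yes PSO:yes

outcome vector order: (P0.a,P1.a)
SC (3): 0/2, 2/0, 2/2
TSO (4): 0/0, 0/2, 2/0, 2/2
PSO (4): 0/0, 0/2, 2/0, 2/2
target 2/0 ∈ {SC,TSO,PSO}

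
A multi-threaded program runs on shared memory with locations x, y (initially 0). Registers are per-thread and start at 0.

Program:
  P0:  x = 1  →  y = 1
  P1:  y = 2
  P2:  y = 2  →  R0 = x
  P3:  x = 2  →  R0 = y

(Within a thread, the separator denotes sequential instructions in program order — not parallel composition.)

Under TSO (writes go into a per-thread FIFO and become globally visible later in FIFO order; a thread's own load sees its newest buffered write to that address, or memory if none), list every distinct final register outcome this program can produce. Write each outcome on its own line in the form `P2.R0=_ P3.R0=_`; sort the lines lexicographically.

P2.R0=0 P3.R0=0
P2.R0=0 P3.R0=1
P2.R0=0 P3.R0=2
P2.R0=1 P3.R0=0
P2.R0=1 P3.R0=1
P2.R0=1 P3.R0=2
P2.R0=2 P3.R0=0
P2.R0=2 P3.R0=1
P2.R0=2 P3.R0=2

outcome vector order: (P2.R0,P3.R0)
|TSO outcomes| = 9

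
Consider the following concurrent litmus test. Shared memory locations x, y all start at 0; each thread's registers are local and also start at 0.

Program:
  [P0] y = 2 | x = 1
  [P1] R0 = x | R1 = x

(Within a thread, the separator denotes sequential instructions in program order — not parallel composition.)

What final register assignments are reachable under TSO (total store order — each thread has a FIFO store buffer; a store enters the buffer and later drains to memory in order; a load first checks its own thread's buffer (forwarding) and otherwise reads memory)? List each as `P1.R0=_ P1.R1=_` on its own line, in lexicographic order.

outcome vector order: (P1.R0,P1.R1)
|TSO outcomes| = 3

P1.R0=0 P1.R1=0
P1.R0=0 P1.R1=1
P1.R0=1 P1.R1=1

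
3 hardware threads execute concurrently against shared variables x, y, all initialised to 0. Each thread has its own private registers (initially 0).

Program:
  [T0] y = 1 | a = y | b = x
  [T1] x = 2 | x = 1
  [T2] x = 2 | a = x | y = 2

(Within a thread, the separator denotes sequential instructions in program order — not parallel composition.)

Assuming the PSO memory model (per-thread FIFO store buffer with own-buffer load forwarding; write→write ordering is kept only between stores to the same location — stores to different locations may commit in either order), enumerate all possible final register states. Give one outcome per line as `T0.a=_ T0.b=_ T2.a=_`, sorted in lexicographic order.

outcome vector order: (T0.a,T0.b,T2.a)
|PSO outcomes| = 10

T0.a=1 T0.b=0 T2.a=1
T0.a=1 T0.b=0 T2.a=2
T0.a=1 T0.b=1 T2.a=1
T0.a=1 T0.b=1 T2.a=2
T0.a=1 T0.b=2 T2.a=1
T0.a=1 T0.b=2 T2.a=2
T0.a=2 T0.b=0 T2.a=2
T0.a=2 T0.b=1 T2.a=1
T0.a=2 T0.b=1 T2.a=2
T0.a=2 T0.b=2 T2.a=2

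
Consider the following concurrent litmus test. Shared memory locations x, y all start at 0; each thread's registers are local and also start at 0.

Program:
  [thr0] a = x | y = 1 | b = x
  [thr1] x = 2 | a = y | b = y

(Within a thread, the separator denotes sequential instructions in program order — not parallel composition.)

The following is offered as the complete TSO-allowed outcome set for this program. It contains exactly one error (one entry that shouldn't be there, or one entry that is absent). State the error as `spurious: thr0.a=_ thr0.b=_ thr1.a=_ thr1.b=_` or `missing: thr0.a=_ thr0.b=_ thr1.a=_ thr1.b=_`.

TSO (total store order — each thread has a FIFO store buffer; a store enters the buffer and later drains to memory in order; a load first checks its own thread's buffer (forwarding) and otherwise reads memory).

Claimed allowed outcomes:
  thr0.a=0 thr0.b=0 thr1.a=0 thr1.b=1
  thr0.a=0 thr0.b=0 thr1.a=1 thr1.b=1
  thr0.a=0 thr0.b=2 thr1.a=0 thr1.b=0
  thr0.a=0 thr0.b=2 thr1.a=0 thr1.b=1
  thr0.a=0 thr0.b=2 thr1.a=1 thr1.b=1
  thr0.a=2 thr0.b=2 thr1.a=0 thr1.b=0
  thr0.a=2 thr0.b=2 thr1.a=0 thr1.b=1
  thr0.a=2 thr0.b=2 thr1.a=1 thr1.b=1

missing: thr0.a=0 thr0.b=0 thr1.a=0 thr1.b=0

outcome vector order: (thr0.a,thr0.b,thr1.a,thr1.b)
TSO (9): 0000; 0001; 0011; 0200; 0201; 0211; 2200; 2201; 2211
TSO∖claimed = {0000}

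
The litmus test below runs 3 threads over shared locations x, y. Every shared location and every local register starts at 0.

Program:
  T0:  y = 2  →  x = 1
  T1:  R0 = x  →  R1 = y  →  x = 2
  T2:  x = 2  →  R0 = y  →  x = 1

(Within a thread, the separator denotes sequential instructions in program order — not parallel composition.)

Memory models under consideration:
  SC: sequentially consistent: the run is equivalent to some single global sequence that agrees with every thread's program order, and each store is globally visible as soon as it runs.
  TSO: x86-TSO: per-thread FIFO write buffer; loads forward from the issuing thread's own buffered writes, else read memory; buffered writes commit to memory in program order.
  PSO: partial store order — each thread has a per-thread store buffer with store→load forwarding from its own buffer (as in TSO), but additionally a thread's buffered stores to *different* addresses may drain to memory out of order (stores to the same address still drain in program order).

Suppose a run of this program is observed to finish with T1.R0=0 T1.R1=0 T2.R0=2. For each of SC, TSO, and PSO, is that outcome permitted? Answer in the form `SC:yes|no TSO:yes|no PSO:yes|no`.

SC:yes TSO:yes PSO:yes

outcome vector order: (T1.R0,T1.R1,T2.R0)
[SC] allowed = {(0,0,0); (0,0,2); (0,2,0); (0,2,2); (1,0,0); (1,2,0); (1,2,2); (2,0,0); (2,0,2); (2,2,0); (2,2,2)}
[TSO] allowed = {(0,0,0); (0,0,2); (0,2,0); (0,2,2); (1,0,0); (1,2,0); (1,2,2); (2,0,0); (2,0,2); (2,2,0); (2,2,2)}
[PSO] allowed = {(0,0,0); (0,0,2); (0,2,0); (0,2,2); (1,0,0); (1,0,2); (1,2,0); (1,2,2); (2,0,0); (2,0,2); (2,2,0); (2,2,2)}
target (0,0,2) ∈ {SC,TSO,PSO}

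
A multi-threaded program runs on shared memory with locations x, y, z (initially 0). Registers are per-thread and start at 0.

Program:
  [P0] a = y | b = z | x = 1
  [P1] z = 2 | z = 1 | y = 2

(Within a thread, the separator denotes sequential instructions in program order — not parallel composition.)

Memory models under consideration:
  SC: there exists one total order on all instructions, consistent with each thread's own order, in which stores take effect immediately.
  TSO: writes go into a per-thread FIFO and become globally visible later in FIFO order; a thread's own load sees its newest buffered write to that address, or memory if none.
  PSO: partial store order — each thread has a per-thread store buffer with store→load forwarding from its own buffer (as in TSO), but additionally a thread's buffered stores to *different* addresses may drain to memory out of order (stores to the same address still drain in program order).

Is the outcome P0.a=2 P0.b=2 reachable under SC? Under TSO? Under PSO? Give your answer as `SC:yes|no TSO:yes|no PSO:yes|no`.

outcome vector order: (P0.a,P0.b)
SC (4): (0,0) (0,1) (0,2) (2,1)
TSO (4): (0,0) (0,1) (0,2) (2,1)
PSO (6): (0,0) (0,1) (0,2) (2,0) (2,1) (2,2)
target (2,2) ∈ {PSO}

SC:no TSO:no PSO:yes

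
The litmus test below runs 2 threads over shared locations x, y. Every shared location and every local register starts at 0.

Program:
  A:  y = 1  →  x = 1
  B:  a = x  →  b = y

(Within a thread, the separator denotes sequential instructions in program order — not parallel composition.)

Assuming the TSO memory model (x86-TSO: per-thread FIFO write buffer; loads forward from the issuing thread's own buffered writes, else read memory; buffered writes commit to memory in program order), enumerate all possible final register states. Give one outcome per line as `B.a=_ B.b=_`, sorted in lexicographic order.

B.a=0 B.b=0
B.a=0 B.b=1
B.a=1 B.b=1

outcome vector order: (B.a,B.b)
|TSO outcomes| = 3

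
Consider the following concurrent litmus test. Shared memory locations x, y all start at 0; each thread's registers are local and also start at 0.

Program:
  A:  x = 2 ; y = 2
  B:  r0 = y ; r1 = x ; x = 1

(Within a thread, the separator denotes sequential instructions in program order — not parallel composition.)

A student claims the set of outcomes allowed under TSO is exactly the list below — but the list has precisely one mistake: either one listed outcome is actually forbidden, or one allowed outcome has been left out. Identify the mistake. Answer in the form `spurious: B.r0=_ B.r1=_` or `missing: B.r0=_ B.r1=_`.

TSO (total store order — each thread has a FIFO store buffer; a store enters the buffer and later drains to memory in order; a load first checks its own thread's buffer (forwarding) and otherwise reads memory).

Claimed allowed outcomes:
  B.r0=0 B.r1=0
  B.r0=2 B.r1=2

outcome vector order: (B.r0,B.r1)
TSO: 3 outcomes — {<0 0> <0 2> <2 2>}
TSO∖claimed = {<0 2>}

missing: B.r0=0 B.r1=2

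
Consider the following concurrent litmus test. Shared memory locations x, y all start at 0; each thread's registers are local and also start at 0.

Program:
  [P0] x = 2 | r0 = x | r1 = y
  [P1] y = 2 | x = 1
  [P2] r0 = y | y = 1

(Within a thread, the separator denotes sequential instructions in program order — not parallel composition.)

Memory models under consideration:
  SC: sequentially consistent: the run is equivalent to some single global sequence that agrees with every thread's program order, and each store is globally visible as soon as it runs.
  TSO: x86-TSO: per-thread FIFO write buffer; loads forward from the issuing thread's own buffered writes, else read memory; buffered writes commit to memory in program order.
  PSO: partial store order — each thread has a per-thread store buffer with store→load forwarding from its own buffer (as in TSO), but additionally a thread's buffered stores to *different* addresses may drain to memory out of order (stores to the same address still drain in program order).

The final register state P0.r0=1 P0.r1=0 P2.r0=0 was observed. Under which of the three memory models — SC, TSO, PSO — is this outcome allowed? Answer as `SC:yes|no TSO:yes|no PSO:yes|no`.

SC:no TSO:no PSO:yes

outcome vector order: (P0.r0,P0.r1,P2.r0)
SC (10): 1/1/0, 1/1/2, 1/2/0, 1/2/2, 2/0/0, 2/0/2, 2/1/0, 2/1/2, 2/2/0, 2/2/2
TSO (10): 1/1/0, 1/1/2, 1/2/0, 1/2/2, 2/0/0, 2/0/2, 2/1/0, 2/1/2, 2/2/0, 2/2/2
PSO (12): 1/0/0, 1/0/2, 1/1/0, 1/1/2, 1/2/0, 1/2/2, 2/0/0, 2/0/2, 2/1/0, 2/1/2, 2/2/0, 2/2/2
target 1/0/0 ∈ {PSO}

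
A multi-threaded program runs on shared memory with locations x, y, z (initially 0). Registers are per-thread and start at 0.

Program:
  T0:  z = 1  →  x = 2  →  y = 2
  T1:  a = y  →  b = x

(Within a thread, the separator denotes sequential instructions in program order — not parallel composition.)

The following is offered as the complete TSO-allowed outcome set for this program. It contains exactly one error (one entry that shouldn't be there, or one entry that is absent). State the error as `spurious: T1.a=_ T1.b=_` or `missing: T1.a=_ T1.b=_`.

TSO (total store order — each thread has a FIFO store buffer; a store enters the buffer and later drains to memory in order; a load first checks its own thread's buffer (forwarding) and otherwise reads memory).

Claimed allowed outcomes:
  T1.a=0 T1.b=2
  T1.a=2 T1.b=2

outcome vector order: (T1.a,T1.b)
[TSO] allowed = {(0,0), (0,2), (2,2)}
TSO∖claimed = {(0,0)}

missing: T1.a=0 T1.b=0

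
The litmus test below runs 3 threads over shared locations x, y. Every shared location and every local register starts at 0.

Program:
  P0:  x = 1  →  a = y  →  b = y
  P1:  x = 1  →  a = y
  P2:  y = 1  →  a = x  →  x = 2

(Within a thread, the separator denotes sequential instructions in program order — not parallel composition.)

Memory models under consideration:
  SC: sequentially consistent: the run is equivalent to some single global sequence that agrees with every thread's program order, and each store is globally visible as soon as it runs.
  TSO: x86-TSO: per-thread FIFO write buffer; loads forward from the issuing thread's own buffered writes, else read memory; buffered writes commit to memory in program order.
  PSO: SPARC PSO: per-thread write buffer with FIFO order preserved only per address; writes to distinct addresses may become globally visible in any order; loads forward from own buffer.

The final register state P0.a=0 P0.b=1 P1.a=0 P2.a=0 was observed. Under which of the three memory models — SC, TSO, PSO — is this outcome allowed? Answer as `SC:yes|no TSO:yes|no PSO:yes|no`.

SC:no TSO:yes PSO:yes

outcome vector order: (P0.a,P0.b,P1.a,P2.a)
SC (7): <0 0 0 1>; <0 0 1 1>; <0 1 0 1>; <0 1 1 1>; <1 1 0 1>; <1 1 1 0>; <1 1 1 1>
TSO (12): <0 0 0 0>; <0 0 0 1>; <0 0 1 0>; <0 0 1 1>; <0 1 0 0>; <0 1 0 1>; <0 1 1 0>; <0 1 1 1>; <1 1 0 0>; <1 1 0 1>; <1 1 1 0>; <1 1 1 1>
PSO (12): <0 0 0 0>; <0 0 0 1>; <0 0 1 0>; <0 0 1 1>; <0 1 0 0>; <0 1 0 1>; <0 1 1 0>; <0 1 1 1>; <1 1 0 0>; <1 1 0 1>; <1 1 1 0>; <1 1 1 1>
target <0 1 0 0> ∈ {TSO,PSO}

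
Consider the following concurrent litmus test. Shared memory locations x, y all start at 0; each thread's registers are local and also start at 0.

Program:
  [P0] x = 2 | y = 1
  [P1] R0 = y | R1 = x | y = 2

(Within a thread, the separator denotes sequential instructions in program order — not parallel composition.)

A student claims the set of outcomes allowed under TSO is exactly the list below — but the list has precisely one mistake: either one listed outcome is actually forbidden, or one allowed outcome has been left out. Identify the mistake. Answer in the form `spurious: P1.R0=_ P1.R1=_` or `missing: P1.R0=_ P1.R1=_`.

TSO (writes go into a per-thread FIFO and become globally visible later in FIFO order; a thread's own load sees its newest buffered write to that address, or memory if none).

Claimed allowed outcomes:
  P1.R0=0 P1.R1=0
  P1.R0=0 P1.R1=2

outcome vector order: (P1.R0,P1.R1)
TSO: 3 outcomes — {00 02 12}
TSO∖claimed = {12}

missing: P1.R0=1 P1.R1=2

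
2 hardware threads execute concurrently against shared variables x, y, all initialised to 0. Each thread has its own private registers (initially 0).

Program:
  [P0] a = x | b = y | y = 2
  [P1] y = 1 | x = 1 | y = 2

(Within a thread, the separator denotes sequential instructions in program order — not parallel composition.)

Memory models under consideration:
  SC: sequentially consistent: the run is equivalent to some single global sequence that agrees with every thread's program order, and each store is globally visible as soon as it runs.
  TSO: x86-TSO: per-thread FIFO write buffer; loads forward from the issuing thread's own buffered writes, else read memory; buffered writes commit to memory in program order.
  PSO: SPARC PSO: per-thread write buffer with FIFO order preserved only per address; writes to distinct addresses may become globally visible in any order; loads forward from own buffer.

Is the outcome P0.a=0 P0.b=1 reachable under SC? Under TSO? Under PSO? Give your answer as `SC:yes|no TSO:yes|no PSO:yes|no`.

outcome vector order: (P0.a,P0.b)
[SC] allowed = {<0 0>; <0 1>; <0 2>; <1 1>; <1 2>}
[TSO] allowed = {<0 0>; <0 1>; <0 2>; <1 1>; <1 2>}
[PSO] allowed = {<0 0>; <0 1>; <0 2>; <1 0>; <1 1>; <1 2>}
target <0 1> ∈ {SC,TSO,PSO}

SC:yes TSO:yes PSO:yes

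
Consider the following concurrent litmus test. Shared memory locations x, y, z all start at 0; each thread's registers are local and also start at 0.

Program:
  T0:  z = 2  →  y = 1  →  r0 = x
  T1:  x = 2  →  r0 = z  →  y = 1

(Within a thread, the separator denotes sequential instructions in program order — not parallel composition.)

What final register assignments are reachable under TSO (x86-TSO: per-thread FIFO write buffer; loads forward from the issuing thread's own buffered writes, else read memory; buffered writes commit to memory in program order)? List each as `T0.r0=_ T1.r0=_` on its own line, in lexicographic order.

T0.r0=0 T1.r0=0
T0.r0=0 T1.r0=2
T0.r0=2 T1.r0=0
T0.r0=2 T1.r0=2

outcome vector order: (T0.r0,T1.r0)
|TSO outcomes| = 4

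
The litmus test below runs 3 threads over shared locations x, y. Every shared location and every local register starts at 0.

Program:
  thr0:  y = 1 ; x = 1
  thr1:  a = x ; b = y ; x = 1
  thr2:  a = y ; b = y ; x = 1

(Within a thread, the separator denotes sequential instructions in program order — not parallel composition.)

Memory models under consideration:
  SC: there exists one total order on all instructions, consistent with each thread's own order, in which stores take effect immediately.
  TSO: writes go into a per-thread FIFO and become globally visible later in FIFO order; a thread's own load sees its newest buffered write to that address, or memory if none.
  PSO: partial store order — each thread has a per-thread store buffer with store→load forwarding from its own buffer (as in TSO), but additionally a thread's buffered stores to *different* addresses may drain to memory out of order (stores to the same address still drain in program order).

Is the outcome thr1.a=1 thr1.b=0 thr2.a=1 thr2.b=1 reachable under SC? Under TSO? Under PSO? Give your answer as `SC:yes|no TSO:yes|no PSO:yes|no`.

outcome vector order: (thr1.a,thr1.b,thr2.a,thr2.b)
[SC] allowed = {0/0/0/0 0/0/0/1 0/0/1/1 0/1/0/0 0/1/0/1 0/1/1/1 1/0/0/0 1/1/0/0 1/1/0/1 1/1/1/1}
[TSO] allowed = {0/0/0/0 0/0/0/1 0/0/1/1 0/1/0/0 0/1/0/1 0/1/1/1 1/0/0/0 1/1/0/0 1/1/0/1 1/1/1/1}
[PSO] allowed = {0/0/0/0 0/0/0/1 0/0/1/1 0/1/0/0 0/1/0/1 0/1/1/1 1/0/0/0 1/0/0/1 1/0/1/1 1/1/0/0 1/1/0/1 1/1/1/1}
target 1/0/1/1 ∈ {PSO}

SC:no TSO:no PSO:yes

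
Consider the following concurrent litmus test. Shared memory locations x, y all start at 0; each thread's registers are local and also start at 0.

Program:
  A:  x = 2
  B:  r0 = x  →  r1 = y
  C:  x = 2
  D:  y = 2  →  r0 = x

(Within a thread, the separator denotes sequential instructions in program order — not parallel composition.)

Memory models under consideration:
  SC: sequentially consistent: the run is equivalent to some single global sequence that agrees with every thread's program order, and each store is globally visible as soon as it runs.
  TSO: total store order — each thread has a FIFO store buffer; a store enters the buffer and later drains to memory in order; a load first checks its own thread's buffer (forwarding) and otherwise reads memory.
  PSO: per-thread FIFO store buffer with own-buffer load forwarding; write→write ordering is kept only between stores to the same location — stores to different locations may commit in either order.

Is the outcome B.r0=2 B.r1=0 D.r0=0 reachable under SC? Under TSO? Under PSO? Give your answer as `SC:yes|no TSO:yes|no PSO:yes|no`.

outcome vector order: (B.r0,B.r1,D.r0)
SC: 7 outcomes — {<0 0 0> <0 0 2> <0 2 0> <0 2 2> <2 0 2> <2 2 0> <2 2 2>}
TSO: 8 outcomes — {<0 0 0> <0 0 2> <0 2 0> <0 2 2> <2 0 0> <2 0 2> <2 2 0> <2 2 2>}
PSO: 8 outcomes — {<0 0 0> <0 0 2> <0 2 0> <0 2 2> <2 0 0> <2 0 2> <2 2 0> <2 2 2>}
target <2 0 0> ∈ {TSO,PSO}

SC:no TSO:yes PSO:yes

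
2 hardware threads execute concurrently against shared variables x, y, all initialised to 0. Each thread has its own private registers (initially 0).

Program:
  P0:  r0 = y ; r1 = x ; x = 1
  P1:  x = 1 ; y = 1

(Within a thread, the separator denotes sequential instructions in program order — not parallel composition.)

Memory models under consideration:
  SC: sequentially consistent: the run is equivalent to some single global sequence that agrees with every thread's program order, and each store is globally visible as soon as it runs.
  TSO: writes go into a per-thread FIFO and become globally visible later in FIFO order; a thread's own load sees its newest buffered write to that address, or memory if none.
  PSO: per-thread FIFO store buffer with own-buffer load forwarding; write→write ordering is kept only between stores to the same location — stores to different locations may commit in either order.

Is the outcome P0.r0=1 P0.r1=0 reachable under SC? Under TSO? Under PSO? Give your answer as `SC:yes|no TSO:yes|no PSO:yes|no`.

outcome vector order: (P0.r0,P0.r1)
under SC → 00, 01, 11
under TSO → 00, 01, 11
under PSO → 00, 01, 10, 11
target 10 ∈ {PSO}

SC:no TSO:no PSO:yes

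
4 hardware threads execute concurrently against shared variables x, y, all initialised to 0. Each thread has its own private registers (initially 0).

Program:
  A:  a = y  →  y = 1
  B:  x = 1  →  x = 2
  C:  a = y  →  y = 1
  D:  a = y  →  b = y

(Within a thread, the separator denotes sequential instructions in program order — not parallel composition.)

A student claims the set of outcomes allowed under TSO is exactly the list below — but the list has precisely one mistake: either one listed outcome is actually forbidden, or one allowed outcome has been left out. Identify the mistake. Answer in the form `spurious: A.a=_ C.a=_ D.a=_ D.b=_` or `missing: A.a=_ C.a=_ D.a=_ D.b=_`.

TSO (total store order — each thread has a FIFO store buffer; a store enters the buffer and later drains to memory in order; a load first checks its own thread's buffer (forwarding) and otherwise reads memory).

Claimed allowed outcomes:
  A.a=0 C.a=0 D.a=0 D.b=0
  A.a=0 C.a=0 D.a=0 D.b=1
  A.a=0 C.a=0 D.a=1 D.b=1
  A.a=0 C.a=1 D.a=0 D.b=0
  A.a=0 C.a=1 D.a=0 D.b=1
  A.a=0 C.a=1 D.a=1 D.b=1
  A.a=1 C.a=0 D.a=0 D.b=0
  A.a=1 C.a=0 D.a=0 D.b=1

missing: A.a=1 C.a=0 D.a=1 D.b=1

outcome vector order: (A.a,C.a,D.a,D.b)
TSO: 9 outcomes — {(0,0,0,0) (0,0,0,1) (0,0,1,1) (0,1,0,0) (0,1,0,1) (0,1,1,1) (1,0,0,0) (1,0,0,1) (1,0,1,1)}
TSO∖claimed = {(1,0,1,1)}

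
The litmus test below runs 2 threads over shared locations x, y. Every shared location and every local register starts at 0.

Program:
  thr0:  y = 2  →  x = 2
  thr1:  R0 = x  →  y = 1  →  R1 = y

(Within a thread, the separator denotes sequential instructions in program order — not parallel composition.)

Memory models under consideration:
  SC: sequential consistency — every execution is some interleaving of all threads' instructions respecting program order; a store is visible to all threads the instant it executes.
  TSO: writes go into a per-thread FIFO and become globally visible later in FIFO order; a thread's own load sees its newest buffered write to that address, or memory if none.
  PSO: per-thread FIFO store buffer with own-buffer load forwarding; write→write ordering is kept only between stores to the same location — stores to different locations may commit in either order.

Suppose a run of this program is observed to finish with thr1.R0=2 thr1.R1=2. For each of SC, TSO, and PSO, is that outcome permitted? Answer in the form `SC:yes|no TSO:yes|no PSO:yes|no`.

outcome vector order: (thr1.R0,thr1.R1)
SC (3): 01 02 21
TSO (3): 01 02 21
PSO (4): 01 02 21 22
target 22 ∈ {PSO}

SC:no TSO:no PSO:yes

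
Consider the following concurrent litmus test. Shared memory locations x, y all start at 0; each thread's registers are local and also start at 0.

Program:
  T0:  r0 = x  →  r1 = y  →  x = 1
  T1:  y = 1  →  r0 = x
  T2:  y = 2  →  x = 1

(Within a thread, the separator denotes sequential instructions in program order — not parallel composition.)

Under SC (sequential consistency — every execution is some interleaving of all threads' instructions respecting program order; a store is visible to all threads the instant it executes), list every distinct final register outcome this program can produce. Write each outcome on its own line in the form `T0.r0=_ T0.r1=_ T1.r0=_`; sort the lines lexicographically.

outcome vector order: (T0.r0,T0.r1,T1.r0)
|SC outcomes| = 10

T0.r0=0 T0.r1=0 T1.r0=0
T0.r0=0 T0.r1=0 T1.r0=1
T0.r0=0 T0.r1=1 T1.r0=0
T0.r0=0 T0.r1=1 T1.r0=1
T0.r0=0 T0.r1=2 T1.r0=0
T0.r0=0 T0.r1=2 T1.r0=1
T0.r0=1 T0.r1=1 T1.r0=0
T0.r0=1 T0.r1=1 T1.r0=1
T0.r0=1 T0.r1=2 T1.r0=0
T0.r0=1 T0.r1=2 T1.r0=1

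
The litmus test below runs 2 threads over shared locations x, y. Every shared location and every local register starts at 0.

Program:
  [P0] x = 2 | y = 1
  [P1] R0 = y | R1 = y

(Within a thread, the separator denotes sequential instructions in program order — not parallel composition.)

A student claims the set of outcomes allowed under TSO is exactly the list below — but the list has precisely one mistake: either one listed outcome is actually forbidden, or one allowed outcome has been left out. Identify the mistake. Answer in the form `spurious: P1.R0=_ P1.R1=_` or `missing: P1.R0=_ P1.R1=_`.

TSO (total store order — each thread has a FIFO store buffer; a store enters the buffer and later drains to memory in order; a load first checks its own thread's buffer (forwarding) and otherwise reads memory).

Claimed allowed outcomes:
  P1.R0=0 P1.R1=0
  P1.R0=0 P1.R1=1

missing: P1.R0=1 P1.R1=1

outcome vector order: (P1.R0,P1.R1)
[TSO] allowed = {<0 0> <0 1> <1 1>}
TSO∖claimed = {<1 1>}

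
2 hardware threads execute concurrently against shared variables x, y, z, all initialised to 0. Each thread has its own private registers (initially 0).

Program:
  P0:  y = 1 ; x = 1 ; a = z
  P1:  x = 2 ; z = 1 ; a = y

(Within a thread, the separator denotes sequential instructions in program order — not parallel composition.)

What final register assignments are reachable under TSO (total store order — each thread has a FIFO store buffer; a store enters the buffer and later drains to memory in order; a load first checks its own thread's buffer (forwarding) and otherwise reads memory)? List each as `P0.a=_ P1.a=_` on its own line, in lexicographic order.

P0.a=0 P1.a=0
P0.a=0 P1.a=1
P0.a=1 P1.a=0
P0.a=1 P1.a=1

outcome vector order: (P0.a,P1.a)
|TSO outcomes| = 4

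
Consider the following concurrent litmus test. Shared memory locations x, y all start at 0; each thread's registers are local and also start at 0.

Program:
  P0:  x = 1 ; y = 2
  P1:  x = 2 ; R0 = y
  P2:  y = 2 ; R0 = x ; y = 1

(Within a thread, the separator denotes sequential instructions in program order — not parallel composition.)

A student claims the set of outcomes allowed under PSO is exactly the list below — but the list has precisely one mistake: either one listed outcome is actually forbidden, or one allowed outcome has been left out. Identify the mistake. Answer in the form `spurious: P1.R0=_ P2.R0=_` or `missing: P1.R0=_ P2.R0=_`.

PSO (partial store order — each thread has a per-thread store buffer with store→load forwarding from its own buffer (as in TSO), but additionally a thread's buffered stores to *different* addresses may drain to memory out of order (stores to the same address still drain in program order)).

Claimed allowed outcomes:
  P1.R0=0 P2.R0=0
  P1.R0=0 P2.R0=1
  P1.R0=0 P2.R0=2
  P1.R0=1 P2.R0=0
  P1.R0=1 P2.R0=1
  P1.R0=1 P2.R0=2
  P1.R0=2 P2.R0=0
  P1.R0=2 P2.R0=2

outcome vector order: (P1.R0,P2.R0)
under PSO → (0,0), (0,1), (0,2), (1,0), (1,1), (1,2), (2,0), (2,1), (2,2)
PSO∖claimed = {(2,1)}

missing: P1.R0=2 P2.R0=1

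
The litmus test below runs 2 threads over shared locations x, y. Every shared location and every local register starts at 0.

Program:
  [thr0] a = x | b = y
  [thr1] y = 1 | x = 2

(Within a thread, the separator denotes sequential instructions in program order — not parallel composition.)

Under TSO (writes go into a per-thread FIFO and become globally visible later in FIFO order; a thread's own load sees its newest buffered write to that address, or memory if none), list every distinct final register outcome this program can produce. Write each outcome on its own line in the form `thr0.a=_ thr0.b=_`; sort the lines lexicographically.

outcome vector order: (thr0.a,thr0.b)
|TSO outcomes| = 3

thr0.a=0 thr0.b=0
thr0.a=0 thr0.b=1
thr0.a=2 thr0.b=1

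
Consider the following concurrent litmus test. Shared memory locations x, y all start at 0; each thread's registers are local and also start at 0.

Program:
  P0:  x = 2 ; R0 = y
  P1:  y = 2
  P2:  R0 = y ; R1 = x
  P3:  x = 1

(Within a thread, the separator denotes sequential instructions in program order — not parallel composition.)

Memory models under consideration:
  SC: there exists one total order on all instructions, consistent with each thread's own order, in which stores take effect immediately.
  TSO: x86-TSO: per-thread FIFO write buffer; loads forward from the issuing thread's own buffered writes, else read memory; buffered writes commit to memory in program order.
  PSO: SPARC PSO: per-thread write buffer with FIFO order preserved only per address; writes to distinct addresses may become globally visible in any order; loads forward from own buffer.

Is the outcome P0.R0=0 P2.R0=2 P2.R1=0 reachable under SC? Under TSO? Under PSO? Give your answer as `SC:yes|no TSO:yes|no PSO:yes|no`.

outcome vector order: (P0.R0,P2.R0,P2.R1)
[SC] allowed = {<0 0 0>; <0 0 1>; <0 0 2>; <0 2 1>; <0 2 2>; <2 0 0>; <2 0 1>; <2 0 2>; <2 2 0>; <2 2 1>; <2 2 2>}
[TSO] allowed = {<0 0 0>; <0 0 1>; <0 0 2>; <0 2 0>; <0 2 1>; <0 2 2>; <2 0 0>; <2 0 1>; <2 0 2>; <2 2 0>; <2 2 1>; <2 2 2>}
[PSO] allowed = {<0 0 0>; <0 0 1>; <0 0 2>; <0 2 0>; <0 2 1>; <0 2 2>; <2 0 0>; <2 0 1>; <2 0 2>; <2 2 0>; <2 2 1>; <2 2 2>}
target <0 2 0> ∈ {TSO,PSO}

SC:no TSO:yes PSO:yes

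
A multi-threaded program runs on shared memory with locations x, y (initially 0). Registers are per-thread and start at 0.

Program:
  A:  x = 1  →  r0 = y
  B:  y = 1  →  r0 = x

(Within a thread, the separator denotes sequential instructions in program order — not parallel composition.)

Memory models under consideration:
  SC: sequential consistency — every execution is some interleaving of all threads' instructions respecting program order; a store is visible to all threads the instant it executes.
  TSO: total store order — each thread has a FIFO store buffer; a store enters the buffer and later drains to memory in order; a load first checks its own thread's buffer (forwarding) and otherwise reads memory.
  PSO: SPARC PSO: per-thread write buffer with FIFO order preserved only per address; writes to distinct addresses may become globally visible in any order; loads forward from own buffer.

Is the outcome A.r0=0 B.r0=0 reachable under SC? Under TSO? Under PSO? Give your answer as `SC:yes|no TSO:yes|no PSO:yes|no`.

SC:no TSO:yes PSO:yes

outcome vector order: (A.r0,B.r0)
SC: 3 outcomes — {(0,1), (1,0), (1,1)}
TSO: 4 outcomes — {(0,0), (0,1), (1,0), (1,1)}
PSO: 4 outcomes — {(0,0), (0,1), (1,0), (1,1)}
target (0,0) ∈ {TSO,PSO}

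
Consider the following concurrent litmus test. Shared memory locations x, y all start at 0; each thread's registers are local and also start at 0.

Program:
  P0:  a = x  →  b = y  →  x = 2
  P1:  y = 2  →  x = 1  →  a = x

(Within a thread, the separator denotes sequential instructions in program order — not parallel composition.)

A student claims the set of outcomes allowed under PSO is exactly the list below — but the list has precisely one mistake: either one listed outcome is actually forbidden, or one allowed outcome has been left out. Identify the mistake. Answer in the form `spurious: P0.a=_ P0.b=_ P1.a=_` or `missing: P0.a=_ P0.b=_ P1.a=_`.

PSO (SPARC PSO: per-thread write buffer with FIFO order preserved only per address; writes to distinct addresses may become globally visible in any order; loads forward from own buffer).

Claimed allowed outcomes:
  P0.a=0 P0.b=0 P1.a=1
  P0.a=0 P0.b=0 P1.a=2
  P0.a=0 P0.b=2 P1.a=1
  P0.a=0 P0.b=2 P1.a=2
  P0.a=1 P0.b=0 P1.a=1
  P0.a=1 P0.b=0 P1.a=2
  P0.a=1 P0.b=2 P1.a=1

outcome vector order: (P0.a,P0.b,P1.a)
[PSO] allowed = {001, 002, 021, 022, 101, 102, 121, 122}
PSO∖claimed = {122}

missing: P0.a=1 P0.b=2 P1.a=2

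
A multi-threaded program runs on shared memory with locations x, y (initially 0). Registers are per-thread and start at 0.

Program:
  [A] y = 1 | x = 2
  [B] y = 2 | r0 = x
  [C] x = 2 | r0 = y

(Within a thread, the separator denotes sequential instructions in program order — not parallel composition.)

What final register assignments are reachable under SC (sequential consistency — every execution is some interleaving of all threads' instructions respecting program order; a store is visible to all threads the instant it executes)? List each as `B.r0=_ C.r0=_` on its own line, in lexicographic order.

outcome vector order: (B.r0,C.r0)
|SC outcomes| = 5

B.r0=0 C.r0=1
B.r0=0 C.r0=2
B.r0=2 C.r0=0
B.r0=2 C.r0=1
B.r0=2 C.r0=2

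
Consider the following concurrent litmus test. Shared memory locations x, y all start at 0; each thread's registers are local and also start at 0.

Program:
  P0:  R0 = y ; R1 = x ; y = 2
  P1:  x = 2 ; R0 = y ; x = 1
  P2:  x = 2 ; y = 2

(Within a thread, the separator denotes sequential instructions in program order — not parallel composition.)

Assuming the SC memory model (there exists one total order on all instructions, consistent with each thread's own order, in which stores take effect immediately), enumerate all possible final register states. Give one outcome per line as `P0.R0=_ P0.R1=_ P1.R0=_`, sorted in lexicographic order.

outcome vector order: (P0.R0,P0.R1,P1.R0)
|SC outcomes| = 10

P0.R0=0 P0.R1=0 P1.R0=0
P0.R0=0 P0.R1=0 P1.R0=2
P0.R0=0 P0.R1=1 P1.R0=0
P0.R0=0 P0.R1=1 P1.R0=2
P0.R0=0 P0.R1=2 P1.R0=0
P0.R0=0 P0.R1=2 P1.R0=2
P0.R0=2 P0.R1=1 P1.R0=0
P0.R0=2 P0.R1=1 P1.R0=2
P0.R0=2 P0.R1=2 P1.R0=0
P0.R0=2 P0.R1=2 P1.R0=2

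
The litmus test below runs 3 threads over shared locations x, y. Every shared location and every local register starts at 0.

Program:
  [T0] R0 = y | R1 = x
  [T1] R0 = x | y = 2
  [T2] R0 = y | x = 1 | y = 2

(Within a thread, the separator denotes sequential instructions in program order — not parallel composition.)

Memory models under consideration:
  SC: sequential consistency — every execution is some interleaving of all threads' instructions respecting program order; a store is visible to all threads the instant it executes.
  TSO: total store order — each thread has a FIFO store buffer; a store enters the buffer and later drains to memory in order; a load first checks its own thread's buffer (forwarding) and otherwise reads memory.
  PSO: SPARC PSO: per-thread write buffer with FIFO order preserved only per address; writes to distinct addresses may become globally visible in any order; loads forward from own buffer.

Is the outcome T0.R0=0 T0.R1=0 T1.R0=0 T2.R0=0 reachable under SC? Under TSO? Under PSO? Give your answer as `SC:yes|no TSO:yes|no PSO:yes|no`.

outcome vector order: (T0.R0,T0.R1,T1.R0,T2.R0)
SC: 11 outcomes — {0000, 0002, 0010, 0100, 0102, 0110, 2000, 2002, 2100, 2102, 2110}
TSO: 11 outcomes — {0000, 0002, 0010, 0100, 0102, 0110, 2000, 2002, 2100, 2102, 2110}
PSO: 12 outcomes — {0000, 0002, 0010, 0100, 0102, 0110, 2000, 2002, 2010, 2100, 2102, 2110}
target 0000 ∈ {SC,TSO,PSO}

SC:yes TSO:yes PSO:yes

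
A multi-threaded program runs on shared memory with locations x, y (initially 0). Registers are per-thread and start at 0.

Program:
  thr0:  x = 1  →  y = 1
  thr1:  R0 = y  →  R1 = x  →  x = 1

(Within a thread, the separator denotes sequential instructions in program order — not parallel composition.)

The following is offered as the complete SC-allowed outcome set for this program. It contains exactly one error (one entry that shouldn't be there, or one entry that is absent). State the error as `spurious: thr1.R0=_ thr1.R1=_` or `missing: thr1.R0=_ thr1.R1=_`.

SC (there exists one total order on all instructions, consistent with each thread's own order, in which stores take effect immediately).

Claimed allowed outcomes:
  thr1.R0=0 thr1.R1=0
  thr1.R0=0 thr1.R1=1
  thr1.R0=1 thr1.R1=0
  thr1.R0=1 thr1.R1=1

outcome vector order: (thr1.R0,thr1.R1)
SC: 3 outcomes — {(0,0) (0,1) (1,1)}
claimed∖SC = {(1,0)}

spurious: thr1.R0=1 thr1.R1=0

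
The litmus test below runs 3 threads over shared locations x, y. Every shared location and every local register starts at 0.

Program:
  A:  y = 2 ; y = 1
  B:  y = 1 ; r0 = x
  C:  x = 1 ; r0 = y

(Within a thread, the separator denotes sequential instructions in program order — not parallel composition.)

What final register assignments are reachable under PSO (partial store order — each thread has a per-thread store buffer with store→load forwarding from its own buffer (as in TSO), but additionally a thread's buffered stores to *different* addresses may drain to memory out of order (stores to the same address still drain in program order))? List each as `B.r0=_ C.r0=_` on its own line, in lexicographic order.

outcome vector order: (B.r0,C.r0)
|PSO outcomes| = 6

B.r0=0 C.r0=0
B.r0=0 C.r0=1
B.r0=0 C.r0=2
B.r0=1 C.r0=0
B.r0=1 C.r0=1
B.r0=1 C.r0=2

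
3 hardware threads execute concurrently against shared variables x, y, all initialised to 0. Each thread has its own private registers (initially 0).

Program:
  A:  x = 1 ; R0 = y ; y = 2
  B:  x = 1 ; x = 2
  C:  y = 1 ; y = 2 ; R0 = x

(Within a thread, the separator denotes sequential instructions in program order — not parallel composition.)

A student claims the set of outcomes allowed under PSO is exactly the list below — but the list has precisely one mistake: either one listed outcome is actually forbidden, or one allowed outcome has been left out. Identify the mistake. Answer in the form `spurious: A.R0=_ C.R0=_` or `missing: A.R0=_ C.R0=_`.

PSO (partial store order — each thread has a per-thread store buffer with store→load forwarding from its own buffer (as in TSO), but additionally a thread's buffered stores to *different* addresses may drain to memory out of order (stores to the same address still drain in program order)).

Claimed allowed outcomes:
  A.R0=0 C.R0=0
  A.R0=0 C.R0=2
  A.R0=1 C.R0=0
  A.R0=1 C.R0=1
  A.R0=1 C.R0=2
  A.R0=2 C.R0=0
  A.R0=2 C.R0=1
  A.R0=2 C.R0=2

outcome vector order: (A.R0,C.R0)
[PSO] allowed = {00, 01, 02, 10, 11, 12, 20, 21, 22}
PSO∖claimed = {01}

missing: A.R0=0 C.R0=1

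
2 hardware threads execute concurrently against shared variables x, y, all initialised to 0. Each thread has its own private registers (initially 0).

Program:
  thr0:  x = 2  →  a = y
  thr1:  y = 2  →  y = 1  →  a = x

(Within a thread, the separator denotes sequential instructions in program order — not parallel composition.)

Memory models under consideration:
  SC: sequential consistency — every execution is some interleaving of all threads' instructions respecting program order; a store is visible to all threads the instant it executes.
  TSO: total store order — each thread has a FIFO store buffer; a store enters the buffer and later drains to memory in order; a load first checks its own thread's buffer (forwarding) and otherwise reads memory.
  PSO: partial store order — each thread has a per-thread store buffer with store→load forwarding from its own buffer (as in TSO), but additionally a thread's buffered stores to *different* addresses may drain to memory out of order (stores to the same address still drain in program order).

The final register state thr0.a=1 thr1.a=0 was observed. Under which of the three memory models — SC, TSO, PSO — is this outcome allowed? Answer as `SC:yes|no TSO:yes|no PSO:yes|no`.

SC:yes TSO:yes PSO:yes

outcome vector order: (thr0.a,thr1.a)
SC (4): 02; 10; 12; 22
TSO (6): 00; 02; 10; 12; 20; 22
PSO (6): 00; 02; 10; 12; 20; 22
target 10 ∈ {SC,TSO,PSO}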